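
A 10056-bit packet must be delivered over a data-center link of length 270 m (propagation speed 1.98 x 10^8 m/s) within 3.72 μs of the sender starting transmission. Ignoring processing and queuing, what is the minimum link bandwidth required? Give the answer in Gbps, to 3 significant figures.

Propagation delay = 270 / 198000000 = 1.36364 μs.
Transmission budget = 3.72 − 1.36364 = 2.35636 μs.
R ≥ L / t_tx = 10056 bits / 2.35636e-06 s = 4.27 Gbps.

4.27 Gbps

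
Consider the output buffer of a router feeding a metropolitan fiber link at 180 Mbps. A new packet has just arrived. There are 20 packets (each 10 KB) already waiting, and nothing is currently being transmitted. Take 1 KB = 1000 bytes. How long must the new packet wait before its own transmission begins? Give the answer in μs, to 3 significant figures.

8890 μs

Each queued packet: L/R = 80000/180000000 = 444.444 μs.
20 queued → 8888.89 μs.
Queuing delay = 8890 μs.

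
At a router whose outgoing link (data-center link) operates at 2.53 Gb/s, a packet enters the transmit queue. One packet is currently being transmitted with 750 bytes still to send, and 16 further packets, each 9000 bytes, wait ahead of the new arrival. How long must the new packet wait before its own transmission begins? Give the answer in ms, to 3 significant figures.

0.458 ms

Each queued packet: L/R = 72000/2530000000 = 0.0284585 ms.
16 queued → 0.455336 ms.
Plus remaining 6000 bits of current packet: 0.00237154 ms.
Queuing delay = 0.458 ms.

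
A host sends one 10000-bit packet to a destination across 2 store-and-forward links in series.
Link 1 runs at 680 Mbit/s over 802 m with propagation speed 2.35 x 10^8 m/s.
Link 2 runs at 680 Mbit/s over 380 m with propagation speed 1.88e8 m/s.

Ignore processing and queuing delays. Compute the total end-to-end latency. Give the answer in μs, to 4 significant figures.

34.85 μs

Transmission delay per hop = L/R = 10000/680000000 = 14.7059 μs; 2 hops → 29.4118 μs.
Propagation delays (d/s per hop): 3.41277, 2.02128 μs; sum = 5.43404 μs.
End-to-end = 34.85 μs.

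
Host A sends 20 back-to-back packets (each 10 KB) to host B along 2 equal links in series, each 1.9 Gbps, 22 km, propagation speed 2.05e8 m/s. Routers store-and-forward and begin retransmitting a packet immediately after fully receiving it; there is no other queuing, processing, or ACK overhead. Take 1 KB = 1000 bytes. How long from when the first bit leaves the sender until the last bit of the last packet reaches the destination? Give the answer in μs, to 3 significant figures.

Per-hop transmission t_tx = L/R = 80000/1900000000 = 42.1053 μs.
Per-hop propagation t_prop = 22000/2.05e+08 = 107.317 μs.
Pipeline fill: first packet needs 2·t_tx to clear all hops; remaining 19 packets each add one t_tx.
Total = (2+20-1)·t_tx + 2·t_prop = 21·42.1053 + 2·107.317 = 1100 μs.

1100 μs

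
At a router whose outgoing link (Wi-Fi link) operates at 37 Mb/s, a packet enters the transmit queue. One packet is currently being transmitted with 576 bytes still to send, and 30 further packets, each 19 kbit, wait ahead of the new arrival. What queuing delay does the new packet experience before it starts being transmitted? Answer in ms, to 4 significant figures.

Each queued packet: L/R = 19000/37000000 = 0.513514 ms.
30 queued → 15.4054 ms.
Plus remaining 4608 bits of current packet: 0.124541 ms.
Queuing delay = 15.53 ms.

15.53 ms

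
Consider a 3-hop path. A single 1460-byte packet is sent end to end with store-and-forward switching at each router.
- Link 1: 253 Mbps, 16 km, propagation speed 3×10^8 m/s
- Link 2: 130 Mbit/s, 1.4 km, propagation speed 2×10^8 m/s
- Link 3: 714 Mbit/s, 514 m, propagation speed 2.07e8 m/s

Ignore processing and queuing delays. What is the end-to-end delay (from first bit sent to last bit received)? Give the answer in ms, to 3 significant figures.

L = 1460 × 8 = 11680 bits.
Transmission delays (L/R per hop): 0.046166, 0.0898462, 0.0163585 ms; sum = 0.152371 ms.
Propagation delays (d/s per hop): 0.0533333, 0.007, 0.00248309 ms; sum = 0.0628164 ms.
End-to-end = 0.215 ms.

0.215 ms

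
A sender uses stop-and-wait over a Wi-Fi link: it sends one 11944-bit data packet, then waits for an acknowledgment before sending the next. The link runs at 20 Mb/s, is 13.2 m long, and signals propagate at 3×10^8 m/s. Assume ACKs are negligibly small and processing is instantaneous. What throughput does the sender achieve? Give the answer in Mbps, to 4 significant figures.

20.00 Mbps

t_tx = L/R = 11944/20000000 = 0.0005972 s.
t_prop = 13.2/300000000 = 4.4e-08 s; RTT = 8.8e-08 s.
Cycle = t_tx + RTT = 0.000597288 s.
Throughput = L / cycle = 11944 / 0.000597288 = 20.00 Mbps.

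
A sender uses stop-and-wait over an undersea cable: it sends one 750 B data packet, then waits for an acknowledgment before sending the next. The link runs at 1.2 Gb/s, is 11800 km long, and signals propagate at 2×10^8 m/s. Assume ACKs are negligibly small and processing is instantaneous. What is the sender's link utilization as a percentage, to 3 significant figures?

t_tx = L/R = 6000/1200000000 = 5e-06 s.
t_prop = 11800000/200000000 = 0.059 s; RTT = 0.118 s.
Cycle = t_tx + RTT = 0.118005 s.
Utilization = t_tx / cycle = 5e-06/0.118005 = 0.00424 %.

0.00424 %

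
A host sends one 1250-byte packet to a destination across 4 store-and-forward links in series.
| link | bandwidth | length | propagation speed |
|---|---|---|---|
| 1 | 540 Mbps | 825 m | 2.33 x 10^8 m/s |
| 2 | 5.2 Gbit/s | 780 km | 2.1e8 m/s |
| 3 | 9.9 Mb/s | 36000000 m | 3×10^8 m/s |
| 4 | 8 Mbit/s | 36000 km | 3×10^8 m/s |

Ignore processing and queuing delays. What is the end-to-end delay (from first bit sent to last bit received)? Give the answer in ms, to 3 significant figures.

L = 1250 × 8 = 10000 bits.
Transmission delays (L/R per hop): 0.0185185, 0.00192308, 1.0101, 1.25 ms; sum = 2.28054 ms.
Propagation delays (d/s per hop): 0.00354077, 3.71429, 120, 120 ms; sum = 243.718 ms.
End-to-end = 246 ms.

246 ms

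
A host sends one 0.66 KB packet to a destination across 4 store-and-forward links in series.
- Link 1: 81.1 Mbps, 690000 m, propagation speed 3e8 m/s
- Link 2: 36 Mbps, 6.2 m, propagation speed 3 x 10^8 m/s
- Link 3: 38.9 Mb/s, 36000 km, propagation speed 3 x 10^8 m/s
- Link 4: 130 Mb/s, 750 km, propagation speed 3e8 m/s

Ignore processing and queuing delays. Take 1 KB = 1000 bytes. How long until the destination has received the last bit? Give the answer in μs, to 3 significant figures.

L = 5280 bits.
Transmission delays (L/R per hop): 65.1048, 146.667, 135.733, 40.6154 μs; sum = 388.12 μs.
Propagation delays (d/s per hop): 2300, 0.0206667, 120000, 2500 μs; sum = 124800 μs.
End-to-end = 125000 μs.

125000 μs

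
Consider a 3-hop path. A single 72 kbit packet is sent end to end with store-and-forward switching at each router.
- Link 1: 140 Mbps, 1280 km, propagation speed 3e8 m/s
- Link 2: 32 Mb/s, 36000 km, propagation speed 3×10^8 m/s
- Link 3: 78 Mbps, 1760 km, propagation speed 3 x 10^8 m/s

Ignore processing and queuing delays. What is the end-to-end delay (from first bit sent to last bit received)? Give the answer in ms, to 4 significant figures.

133.8 ms

L = 72000 bits.
Transmission delays (L/R per hop): 0.514286, 2.25, 0.923077 ms; sum = 3.68736 ms.
Propagation delays (d/s per hop): 4.26667, 120, 5.86667 ms; sum = 130.133 ms.
End-to-end = 133.8 ms.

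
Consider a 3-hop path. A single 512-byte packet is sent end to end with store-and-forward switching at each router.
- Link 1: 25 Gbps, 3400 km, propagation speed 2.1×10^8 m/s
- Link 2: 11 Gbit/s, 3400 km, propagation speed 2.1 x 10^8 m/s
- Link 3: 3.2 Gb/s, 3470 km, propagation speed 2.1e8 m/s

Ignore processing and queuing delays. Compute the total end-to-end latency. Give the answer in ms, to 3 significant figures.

48.9 ms

L = 512 × 8 = 4096 bits.
Transmission delays (L/R per hop): 0.00016384, 0.000372364, 0.00128 ms; sum = 0.0018162 ms.
Propagation delays (d/s per hop): 16.1905, 16.1905, 16.5238 ms; sum = 48.9048 ms.
End-to-end = 48.9 ms.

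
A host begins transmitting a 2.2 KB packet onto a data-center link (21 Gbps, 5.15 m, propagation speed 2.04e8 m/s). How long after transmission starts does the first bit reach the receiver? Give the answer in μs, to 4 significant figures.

0.02525 μs

First bit experiences only propagation delay: d/s = 5.15/204000000 = 0.02525 μs.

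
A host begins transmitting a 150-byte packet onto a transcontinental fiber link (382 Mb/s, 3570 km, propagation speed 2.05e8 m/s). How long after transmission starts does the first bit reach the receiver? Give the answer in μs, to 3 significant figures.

First bit experiences only propagation delay: d/s = 3570000/2.05e+08 = 17400 μs.

17400 μs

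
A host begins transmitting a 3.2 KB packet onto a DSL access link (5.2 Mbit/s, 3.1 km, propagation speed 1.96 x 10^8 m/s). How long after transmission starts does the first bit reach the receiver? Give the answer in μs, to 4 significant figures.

First bit experiences only propagation delay: d/s = 3100/196000000 = 15.82 μs.

15.82 μs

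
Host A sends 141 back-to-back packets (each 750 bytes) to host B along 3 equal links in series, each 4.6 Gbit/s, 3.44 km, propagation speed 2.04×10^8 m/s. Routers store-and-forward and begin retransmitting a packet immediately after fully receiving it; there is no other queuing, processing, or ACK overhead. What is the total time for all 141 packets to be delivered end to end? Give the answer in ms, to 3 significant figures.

0.237 ms

Per-hop transmission t_tx = L/R = 6000/4600000000 = 0.00130435 ms.
Per-hop propagation t_prop = 3440/204000000 = 0.0168627 ms.
Pipeline fill: first packet needs 3·t_tx to clear all hops; remaining 140 packets each add one t_tx.
Total = (3+141-1)·t_tx + 3·t_prop = 143·0.00130435 + 3·0.0168627 = 0.237 ms.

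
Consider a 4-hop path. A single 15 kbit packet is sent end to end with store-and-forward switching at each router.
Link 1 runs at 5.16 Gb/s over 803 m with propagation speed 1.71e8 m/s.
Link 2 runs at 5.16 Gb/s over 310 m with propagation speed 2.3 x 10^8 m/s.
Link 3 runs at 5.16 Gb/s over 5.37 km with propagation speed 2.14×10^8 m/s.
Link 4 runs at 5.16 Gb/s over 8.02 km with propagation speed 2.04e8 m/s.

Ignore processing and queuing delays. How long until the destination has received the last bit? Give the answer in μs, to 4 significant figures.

82.08 μs

L = 15000 bits.
Transmission delay per hop = L/R = 15000/5160000000 = 2.90698 μs; 4 hops → 11.6279 μs.
Propagation delays (d/s per hop): 4.69591, 1.34783, 25.0935, 39.3137 μs; sum = 70.4509 μs.
End-to-end = 82.08 μs.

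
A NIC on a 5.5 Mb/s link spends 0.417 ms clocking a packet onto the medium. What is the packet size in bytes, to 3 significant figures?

287 bytes

L = R × t_tx = 5500000 b/s × 0.000417 s = 2293.5 bits.
In bytes: 2293.5 / 8 = 287 bytes.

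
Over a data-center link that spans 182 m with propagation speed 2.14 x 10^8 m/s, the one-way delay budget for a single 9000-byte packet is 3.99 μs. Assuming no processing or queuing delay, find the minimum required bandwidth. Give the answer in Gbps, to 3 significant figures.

L = 72000 bits.
Propagation delay = 182 / 214000000 = 0.850467 μs.
Transmission budget = 3.99 − 0.850467 = 3.13953 μs.
R ≥ L / t_tx = 72000 bits / 3.13953e-06 s = 22.9 Gbps.

22.9 Gbps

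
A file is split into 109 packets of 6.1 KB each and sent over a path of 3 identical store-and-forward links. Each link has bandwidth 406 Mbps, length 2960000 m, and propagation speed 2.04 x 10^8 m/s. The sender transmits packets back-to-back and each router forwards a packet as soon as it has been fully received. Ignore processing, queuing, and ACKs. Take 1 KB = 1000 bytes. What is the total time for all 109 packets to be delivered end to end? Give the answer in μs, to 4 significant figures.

Per-hop transmission t_tx = L/R = 48800/406000000 = 120.197 μs.
Per-hop propagation t_prop = 2960000/204000000 = 14509.8 μs.
Pipeline fill: first packet needs 3·t_tx to clear all hops; remaining 108 packets each add one t_tx.
Total = (3+109-1)·t_tx + 3·t_prop = 111·120.197 + 3·14509.8 = 56870 μs.

56870 μs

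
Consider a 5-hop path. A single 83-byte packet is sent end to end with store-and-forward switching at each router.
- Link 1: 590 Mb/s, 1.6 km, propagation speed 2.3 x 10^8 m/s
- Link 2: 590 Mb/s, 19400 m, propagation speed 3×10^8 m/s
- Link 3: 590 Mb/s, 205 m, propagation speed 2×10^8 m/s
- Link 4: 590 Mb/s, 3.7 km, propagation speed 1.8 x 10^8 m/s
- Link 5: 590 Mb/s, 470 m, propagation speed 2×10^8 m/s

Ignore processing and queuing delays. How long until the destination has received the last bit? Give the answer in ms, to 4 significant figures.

L = 83 × 8 = 664 bits.
Transmission delay per hop = L/R = 664/590000000 = 0.00112542 ms; 5 hops → 0.00562712 ms.
Propagation delays (d/s per hop): 0.00695652, 0.0646667, 0.001025, 0.0205556, 0.00235 ms; sum = 0.0955537 ms.
End-to-end = 0.1012 ms.

0.1012 ms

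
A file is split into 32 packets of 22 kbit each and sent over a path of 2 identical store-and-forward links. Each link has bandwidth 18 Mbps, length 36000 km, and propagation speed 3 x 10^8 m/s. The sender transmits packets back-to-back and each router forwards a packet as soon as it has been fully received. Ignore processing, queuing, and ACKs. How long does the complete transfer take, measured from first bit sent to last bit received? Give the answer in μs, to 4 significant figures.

Per-hop transmission t_tx = L/R = 22000/18000000 = 1222.22 μs.
Per-hop propagation t_prop = 36000000/300000000 = 120000 μs.
Pipeline fill: first packet needs 2·t_tx to clear all hops; remaining 31 packets each add one t_tx.
Total = (2+32-1)·t_tx + 2·t_prop = 33·1222.22 + 2·120000 = 280300 μs.

280300 μs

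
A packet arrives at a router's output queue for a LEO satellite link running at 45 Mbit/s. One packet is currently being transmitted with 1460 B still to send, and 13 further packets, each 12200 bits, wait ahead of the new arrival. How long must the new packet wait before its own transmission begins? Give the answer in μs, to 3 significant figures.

3780 μs

Each queued packet: L/R = 12200/45000000 = 271.111 μs.
13 queued → 3524.44 μs.
Plus remaining 11680 bits of current packet: 259.556 μs.
Queuing delay = 3780 μs.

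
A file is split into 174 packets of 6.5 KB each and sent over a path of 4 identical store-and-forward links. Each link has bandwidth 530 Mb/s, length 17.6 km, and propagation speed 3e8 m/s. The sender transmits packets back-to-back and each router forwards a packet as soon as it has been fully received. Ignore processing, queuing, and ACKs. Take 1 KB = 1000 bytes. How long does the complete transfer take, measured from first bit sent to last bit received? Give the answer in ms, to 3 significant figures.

Per-hop transmission t_tx = L/R = 52000/530000000 = 0.0981132 ms.
Per-hop propagation t_prop = 17600/300000000 = 0.0586667 ms.
Pipeline fill: first packet needs 4·t_tx to clear all hops; remaining 173 packets each add one t_tx.
Total = (4+174-1)·t_tx + 4·t_prop = 177·0.0981132 + 4·0.0586667 = 17.6 ms.

17.6 ms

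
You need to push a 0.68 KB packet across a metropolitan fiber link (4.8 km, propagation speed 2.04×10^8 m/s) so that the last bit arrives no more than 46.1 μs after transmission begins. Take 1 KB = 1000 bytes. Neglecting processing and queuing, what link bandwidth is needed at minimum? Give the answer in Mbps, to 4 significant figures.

241.0 Mbps

L = 5440 bits.
Propagation delay = 4800 / 204000000 = 23.5294 μs.
Transmission budget = 46.1 − 23.5294 = 22.5706 μs.
R ≥ L / t_tx = 5440 bits / 2.25706e-05 s = 241.0 Mbps.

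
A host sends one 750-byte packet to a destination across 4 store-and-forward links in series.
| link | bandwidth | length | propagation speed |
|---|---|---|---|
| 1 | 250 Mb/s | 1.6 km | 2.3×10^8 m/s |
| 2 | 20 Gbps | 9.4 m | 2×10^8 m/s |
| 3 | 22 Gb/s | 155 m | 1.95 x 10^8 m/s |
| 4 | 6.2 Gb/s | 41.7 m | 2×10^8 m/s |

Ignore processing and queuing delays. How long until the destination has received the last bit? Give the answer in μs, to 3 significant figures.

33.5 μs

L = 750 × 8 = 6000 bits.
Transmission delays (L/R per hop): 24, 0.3, 0.272727, 0.967742 μs; sum = 25.5405 μs.
Propagation delays (d/s per hop): 6.95652, 0.047, 0.794872, 0.2085 μs; sum = 8.00689 μs.
End-to-end = 33.5 μs.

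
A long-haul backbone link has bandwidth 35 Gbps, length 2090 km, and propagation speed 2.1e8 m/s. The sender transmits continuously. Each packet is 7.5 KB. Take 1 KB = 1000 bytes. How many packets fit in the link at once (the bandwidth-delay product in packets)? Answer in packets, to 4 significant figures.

5806 packets

Propagation delay = 2090000 / 210000000 = 0.00995238 s.
BDP = R × t_prop = 35000000000 × 0.00995238 = 348333000 bits.
In packets of 60000 bits: 5806 packets.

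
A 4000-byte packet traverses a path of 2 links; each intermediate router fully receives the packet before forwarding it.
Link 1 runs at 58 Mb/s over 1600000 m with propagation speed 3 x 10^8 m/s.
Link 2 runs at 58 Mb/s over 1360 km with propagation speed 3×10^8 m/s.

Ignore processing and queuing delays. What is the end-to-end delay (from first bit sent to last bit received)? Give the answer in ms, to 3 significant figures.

11.0 ms

L = 4000 × 8 = 32000 bits.
Transmission delay per hop = L/R = 32000/58000000 = 0.551724 ms; 2 hops → 1.10345 ms.
Propagation delays (d/s per hop): 5.33333, 4.53333 ms; sum = 9.86667 ms.
End-to-end = 11.0 ms.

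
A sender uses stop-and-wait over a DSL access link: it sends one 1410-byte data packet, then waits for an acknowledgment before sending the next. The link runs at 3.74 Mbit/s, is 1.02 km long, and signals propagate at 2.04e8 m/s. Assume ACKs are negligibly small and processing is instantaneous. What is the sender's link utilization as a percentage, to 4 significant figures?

t_tx = L/R = 11280/3740000 = 0.00301604 s.
t_prop = 1020/204000000 = 5e-06 s; RTT = 1e-05 s.
Cycle = t_tx + RTT = 0.00302604 s.
Utilization = t_tx / cycle = 0.00301604/0.00302604 = 99.67 %.

99.67 %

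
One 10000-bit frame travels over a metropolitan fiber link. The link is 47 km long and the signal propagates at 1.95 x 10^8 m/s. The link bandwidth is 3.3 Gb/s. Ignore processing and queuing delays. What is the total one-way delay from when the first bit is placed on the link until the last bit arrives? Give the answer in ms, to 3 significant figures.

Transmission delay = L/R = 10000 / 3300000000 = 0.0030303 ms.
Propagation delay = d/s = 47000 m / 195000000 m/s = 0.241026 ms.
Total = 0.244 ms.

0.244 ms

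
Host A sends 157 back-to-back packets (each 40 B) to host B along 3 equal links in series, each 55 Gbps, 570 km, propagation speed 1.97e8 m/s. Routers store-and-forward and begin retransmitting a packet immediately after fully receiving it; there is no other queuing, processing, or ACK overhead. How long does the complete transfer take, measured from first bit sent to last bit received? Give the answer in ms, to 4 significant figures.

8.681 ms

Per-hop transmission t_tx = L/R = 320/55000000000 = 5.81818e-06 ms.
Per-hop propagation t_prop = 570000/197000000 = 2.8934 ms.
Pipeline fill: first packet needs 3·t_tx to clear all hops; remaining 156 packets each add one t_tx.
Total = (3+157-1)·t_tx + 3·t_prop = 159·5.81818e-06 + 3·2.8934 = 8.681 ms.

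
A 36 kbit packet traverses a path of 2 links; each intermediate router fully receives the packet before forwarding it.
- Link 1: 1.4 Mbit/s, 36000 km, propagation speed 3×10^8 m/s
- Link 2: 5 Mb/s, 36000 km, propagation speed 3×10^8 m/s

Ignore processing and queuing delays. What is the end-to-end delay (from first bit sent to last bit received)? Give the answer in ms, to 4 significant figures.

272.9 ms

L = 36000 bits.
Transmission delays (L/R per hop): 25.7143, 7.2 ms; sum = 32.9143 ms.
Propagation delays (d/s per hop): 120, 120 ms; sum = 240 ms.
End-to-end = 272.9 ms.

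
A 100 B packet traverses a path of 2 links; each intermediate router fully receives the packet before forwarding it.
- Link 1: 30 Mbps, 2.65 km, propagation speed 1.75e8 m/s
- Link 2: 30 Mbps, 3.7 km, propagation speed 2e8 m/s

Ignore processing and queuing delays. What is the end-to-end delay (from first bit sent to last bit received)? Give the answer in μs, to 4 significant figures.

86.98 μs

L = 100 × 8 = 800 bits.
Transmission delay per hop = L/R = 800/30000000 = 26.6667 μs; 2 hops → 53.3333 μs.
Propagation delays (d/s per hop): 15.1429, 18.5 μs; sum = 33.6429 μs.
End-to-end = 86.98 μs.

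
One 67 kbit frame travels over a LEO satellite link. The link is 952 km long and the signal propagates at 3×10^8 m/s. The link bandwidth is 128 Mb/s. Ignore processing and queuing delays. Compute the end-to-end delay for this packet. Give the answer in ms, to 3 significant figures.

3.70 ms

L = 67000 bits.
Transmission delay = L/R = 67000 / 128000000 = 0.523438 ms.
Propagation delay = d/s = 952000 m / 300000000 m/s = 3.17333 ms.
Total = 3.70 ms.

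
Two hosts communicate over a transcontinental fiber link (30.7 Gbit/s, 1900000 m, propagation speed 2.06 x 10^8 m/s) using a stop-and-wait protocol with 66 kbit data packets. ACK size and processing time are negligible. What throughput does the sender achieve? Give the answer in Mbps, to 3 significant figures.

3.58 Mbps

t_tx = L/R = 66000/30700000000 = 2.14984e-06 s.
t_prop = 1900000/206000000 = 0.0092233 s; RTT = 0.0184466 s.
Cycle = t_tx + RTT = 0.0184488 s.
Throughput = L / cycle = 66000 / 0.0184488 = 3.58 Mbps.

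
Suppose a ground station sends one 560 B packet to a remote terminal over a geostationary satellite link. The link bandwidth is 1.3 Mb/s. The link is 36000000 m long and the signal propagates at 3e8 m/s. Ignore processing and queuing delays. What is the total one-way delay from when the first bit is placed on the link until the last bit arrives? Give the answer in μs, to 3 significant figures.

123000 μs

L = 560 × 8 = 4480 bits.
Transmission delay = L/R = 4480 / 1300000 = 3446.15 μs.
Propagation delay = d/s = 36000000 m / 300000000 m/s = 120000 μs.
Total = 123000 μs.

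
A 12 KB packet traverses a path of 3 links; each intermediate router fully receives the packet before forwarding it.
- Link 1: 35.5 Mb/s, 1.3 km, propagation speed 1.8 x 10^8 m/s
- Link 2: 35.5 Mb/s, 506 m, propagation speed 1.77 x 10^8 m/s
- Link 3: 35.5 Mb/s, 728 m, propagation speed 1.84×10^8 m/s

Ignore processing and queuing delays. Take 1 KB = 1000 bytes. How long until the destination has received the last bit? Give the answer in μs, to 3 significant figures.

8130 μs

L = 96000 bits.
Transmission delay per hop = L/R = 96000/35500000 = 2704.23 μs; 3 hops → 8112.68 μs.
Propagation delays (d/s per hop): 7.22222, 2.85876, 3.95652 μs; sum = 14.0375 μs.
End-to-end = 8130 μs.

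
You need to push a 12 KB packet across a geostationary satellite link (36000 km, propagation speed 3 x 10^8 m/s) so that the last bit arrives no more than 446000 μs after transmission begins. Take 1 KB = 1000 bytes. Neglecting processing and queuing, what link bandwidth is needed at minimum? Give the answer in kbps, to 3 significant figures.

L = 96000 bits.
Propagation delay = 36000000 / 300000000 = 120000 μs.
Transmission budget = 446000 − 120000 = 326000 μs.
R ≥ L / t_tx = 96000 bits / 0.326 s = 294 kbps.

294 kbps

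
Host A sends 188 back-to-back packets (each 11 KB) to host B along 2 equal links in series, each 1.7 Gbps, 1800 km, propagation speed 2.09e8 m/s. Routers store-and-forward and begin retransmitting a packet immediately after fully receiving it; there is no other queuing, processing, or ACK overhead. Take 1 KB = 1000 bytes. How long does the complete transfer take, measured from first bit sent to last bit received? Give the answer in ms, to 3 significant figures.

27.0 ms

Per-hop transmission t_tx = L/R = 88000/1700000000 = 0.0517647 ms.
Per-hop propagation t_prop = 1800000/209000000 = 8.61244 ms.
Pipeline fill: first packet needs 2·t_tx to clear all hops; remaining 187 packets each add one t_tx.
Total = (2+188-1)·t_tx + 2·t_prop = 189·0.0517647 + 2·8.61244 = 27.0 ms.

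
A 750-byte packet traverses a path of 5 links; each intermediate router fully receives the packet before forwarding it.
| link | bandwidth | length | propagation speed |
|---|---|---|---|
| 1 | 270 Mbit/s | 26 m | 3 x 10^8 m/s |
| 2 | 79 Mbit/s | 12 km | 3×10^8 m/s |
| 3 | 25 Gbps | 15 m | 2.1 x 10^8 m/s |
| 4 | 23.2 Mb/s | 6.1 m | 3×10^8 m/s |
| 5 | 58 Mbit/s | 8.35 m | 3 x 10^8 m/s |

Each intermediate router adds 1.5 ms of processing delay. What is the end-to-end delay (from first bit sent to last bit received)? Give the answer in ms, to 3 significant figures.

L = 750 × 8 = 6000 bits.
Transmission delays (L/R per hop): 0.0222222, 0.0759494, 0.00024, 0.258621, 0.103448 ms; sum = 0.460481 ms.
Propagation delays (d/s per hop): 8.66667e-05, 0.04, 7.14286e-05, 2.03333e-05, 2.78333e-05 ms; sum = 0.0402063 ms.
Processing at 4 router(s): 4 × 1.5 ms = 6 ms.
End-to-end = 6.50 ms.

6.50 ms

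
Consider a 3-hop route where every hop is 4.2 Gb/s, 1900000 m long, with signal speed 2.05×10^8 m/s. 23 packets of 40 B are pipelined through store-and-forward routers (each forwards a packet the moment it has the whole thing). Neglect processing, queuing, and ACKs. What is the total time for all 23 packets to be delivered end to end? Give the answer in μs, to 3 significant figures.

Per-hop transmission t_tx = L/R = 320/4200000000 = 0.0761905 μs.
Per-hop propagation t_prop = 1900000/2.05e+08 = 9268.29 μs.
Pipeline fill: first packet needs 3·t_tx to clear all hops; remaining 22 packets each add one t_tx.
Total = (3+23-1)·t_tx + 3·t_prop = 25·0.0761905 + 3·9268.29 = 27800 μs.

27800 μs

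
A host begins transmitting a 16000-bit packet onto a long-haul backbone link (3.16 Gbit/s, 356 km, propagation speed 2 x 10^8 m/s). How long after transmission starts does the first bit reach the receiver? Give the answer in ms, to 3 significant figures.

First bit experiences only propagation delay: d/s = 356000/200000000 = 1.78 ms.

1.78 ms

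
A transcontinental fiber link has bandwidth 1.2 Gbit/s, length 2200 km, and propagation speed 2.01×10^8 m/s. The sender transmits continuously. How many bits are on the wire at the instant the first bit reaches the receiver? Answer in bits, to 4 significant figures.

Propagation delay = 2200000 / 2.01e+08 = 0.0109453 s.
BDP = R × t_prop = 1200000000 × 0.0109453 = 13134300 bits.

13130000 bits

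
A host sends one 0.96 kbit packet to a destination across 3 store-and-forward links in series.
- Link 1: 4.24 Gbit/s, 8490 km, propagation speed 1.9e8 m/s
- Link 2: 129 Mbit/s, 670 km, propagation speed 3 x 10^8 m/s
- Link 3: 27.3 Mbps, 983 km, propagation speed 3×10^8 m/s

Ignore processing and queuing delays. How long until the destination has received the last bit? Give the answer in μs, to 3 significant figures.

50200 μs

L = 960 bits.
Transmission delays (L/R per hop): 0.226415, 7.44186, 35.1648 μs; sum = 42.8331 μs.
Propagation delays (d/s per hop): 44684.2, 2233.33, 3276.67 μs; sum = 50194.2 μs.
End-to-end = 50200 μs.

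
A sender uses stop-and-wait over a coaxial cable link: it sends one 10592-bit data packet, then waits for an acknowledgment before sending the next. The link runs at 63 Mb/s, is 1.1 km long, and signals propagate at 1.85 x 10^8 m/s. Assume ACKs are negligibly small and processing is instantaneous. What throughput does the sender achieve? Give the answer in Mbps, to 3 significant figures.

58.8 Mbps

t_tx = L/R = 10592/63000000 = 0.000168127 s.
t_prop = 1100/185000000 = 5.94595e-06 s; RTT = 1.18919e-05 s.
Cycle = t_tx + RTT = 0.000180019 s.
Throughput = L / cycle = 10592 / 0.000180019 = 58.8 Mbps.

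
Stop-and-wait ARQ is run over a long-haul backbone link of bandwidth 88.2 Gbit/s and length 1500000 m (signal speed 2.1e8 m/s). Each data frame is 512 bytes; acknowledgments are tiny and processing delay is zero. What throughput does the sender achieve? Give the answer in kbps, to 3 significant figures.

t_tx = L/R = 4096/88200000000 = 4.64399e-08 s.
t_prop = 1500000/210000000 = 0.00714286 s; RTT = 0.0142857 s.
Cycle = t_tx + RTT = 0.0142858 s.
Throughput = L / cycle = 4096 / 0.0142858 = 287 kbps.

287 kbps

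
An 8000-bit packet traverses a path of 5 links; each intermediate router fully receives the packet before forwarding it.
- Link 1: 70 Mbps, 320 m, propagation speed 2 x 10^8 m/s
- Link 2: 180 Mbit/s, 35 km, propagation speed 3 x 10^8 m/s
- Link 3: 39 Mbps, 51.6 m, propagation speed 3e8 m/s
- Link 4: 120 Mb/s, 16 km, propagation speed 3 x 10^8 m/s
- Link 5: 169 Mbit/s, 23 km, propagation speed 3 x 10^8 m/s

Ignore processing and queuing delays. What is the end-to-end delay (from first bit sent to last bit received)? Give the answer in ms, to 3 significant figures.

Transmission delays (L/R per hop): 0.114286, 0.0444444, 0.205128, 0.0666667, 0.0473373 ms; sum = 0.477862 ms.
Propagation delays (d/s per hop): 0.0016, 0.116667, 0.000172, 0.0533333, 0.0766667 ms; sum = 0.248439 ms.
End-to-end = 0.726 ms.

0.726 ms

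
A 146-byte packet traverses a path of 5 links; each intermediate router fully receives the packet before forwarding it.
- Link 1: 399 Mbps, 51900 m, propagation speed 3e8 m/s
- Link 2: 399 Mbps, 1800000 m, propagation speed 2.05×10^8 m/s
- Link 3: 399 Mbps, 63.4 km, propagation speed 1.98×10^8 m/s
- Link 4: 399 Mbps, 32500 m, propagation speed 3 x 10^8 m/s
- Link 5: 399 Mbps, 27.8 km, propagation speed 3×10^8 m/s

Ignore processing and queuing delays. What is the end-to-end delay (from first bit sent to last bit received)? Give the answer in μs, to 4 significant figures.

L = 146 × 8 = 1168 bits.
Transmission delay per hop = L/R = 1168/399000000 = 2.92732 μs; 5 hops → 14.6366 μs.
Propagation delays (d/s per hop): 173, 8780.49, 320.202, 108.333, 92.6667 μs; sum = 9474.69 μs.
End-to-end = 9489 μs.

9489 μs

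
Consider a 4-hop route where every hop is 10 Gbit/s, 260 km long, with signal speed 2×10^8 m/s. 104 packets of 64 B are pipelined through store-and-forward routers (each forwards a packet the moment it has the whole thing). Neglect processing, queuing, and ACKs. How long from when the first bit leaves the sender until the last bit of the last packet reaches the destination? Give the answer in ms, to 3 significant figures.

5.21 ms

Per-hop transmission t_tx = L/R = 512/10000000000 = 5.12e-05 ms.
Per-hop propagation t_prop = 260000/200000000 = 1.3 ms.
Pipeline fill: first packet needs 4·t_tx to clear all hops; remaining 103 packets each add one t_tx.
Total = (4+104-1)·t_tx + 4·t_prop = 107·5.12e-05 + 4·1.3 = 5.21 ms.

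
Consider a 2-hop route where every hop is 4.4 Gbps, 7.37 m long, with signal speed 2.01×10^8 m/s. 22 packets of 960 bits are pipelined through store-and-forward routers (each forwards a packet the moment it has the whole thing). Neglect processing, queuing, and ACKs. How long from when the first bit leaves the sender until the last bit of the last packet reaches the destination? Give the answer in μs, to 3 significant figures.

Per-hop transmission t_tx = L/R = 960/4400000000 = 0.218182 μs.
Per-hop propagation t_prop = 7.37/2.01e+08 = 0.0366667 μs.
Pipeline fill: first packet needs 2·t_tx to clear all hops; remaining 21 packets each add one t_tx.
Total = (2+22-1)·t_tx + 2·t_prop = 23·0.218182 + 2·0.0366667 = 5.09 μs.

5.09 μs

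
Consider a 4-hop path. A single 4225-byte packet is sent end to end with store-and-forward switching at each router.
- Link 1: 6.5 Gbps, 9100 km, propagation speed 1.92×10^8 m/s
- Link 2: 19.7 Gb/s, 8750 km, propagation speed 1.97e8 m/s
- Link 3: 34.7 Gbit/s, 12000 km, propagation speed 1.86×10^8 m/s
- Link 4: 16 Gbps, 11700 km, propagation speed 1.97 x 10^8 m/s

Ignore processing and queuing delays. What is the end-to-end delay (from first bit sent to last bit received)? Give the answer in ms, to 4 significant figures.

215.7 ms

L = 4225 × 8 = 33800 bits.
Transmission delays (L/R per hop): 0.0052, 0.00171574, 0.000974063, 0.0021125 ms; sum = 0.0100023 ms.
Propagation delays (d/s per hop): 47.3958, 44.4162, 64.5161, 59.3909 ms; sum = 215.719 ms.
End-to-end = 215.7 ms.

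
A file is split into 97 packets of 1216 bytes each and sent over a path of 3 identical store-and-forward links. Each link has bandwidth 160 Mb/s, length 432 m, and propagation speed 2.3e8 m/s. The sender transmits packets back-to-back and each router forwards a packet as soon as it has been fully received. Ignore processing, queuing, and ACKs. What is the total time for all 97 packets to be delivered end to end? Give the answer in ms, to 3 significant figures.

Per-hop transmission t_tx = L/R = 9728/160000000 = 0.0608 ms.
Per-hop propagation t_prop = 432/2.3e+08 = 0.00187826 ms.
Pipeline fill: first packet needs 3·t_tx to clear all hops; remaining 96 packets each add one t_tx.
Total = (3+97-1)·t_tx + 3·t_prop = 99·0.0608 + 3·0.00187826 = 6.02 ms.

6.02 ms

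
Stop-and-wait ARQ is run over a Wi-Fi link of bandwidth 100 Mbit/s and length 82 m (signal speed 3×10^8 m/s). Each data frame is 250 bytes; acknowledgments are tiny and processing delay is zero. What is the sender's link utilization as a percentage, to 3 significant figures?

97.3 %

t_tx = L/R = 2000/100000000 = 2e-05 s.
t_prop = 82/300000000 = 2.73333e-07 s; RTT = 5.46667e-07 s.
Cycle = t_tx + RTT = 2.05467e-05 s.
Utilization = t_tx / cycle = 2e-05/2.05467e-05 = 97.3 %.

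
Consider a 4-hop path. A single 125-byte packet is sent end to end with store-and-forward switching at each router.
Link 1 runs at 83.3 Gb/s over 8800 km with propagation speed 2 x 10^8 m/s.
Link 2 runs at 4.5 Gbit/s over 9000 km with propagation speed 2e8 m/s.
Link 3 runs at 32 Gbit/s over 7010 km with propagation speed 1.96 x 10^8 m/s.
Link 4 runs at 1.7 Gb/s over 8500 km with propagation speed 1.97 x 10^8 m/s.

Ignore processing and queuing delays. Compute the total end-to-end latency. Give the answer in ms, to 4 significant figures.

167.9 ms

L = 125 × 8 = 1000 bits.
Transmission delays (L/R per hop): 1.20048e-05, 0.000222222, 3.125e-05, 0.000588235 ms; sum = 0.000853712 ms.
Propagation delays (d/s per hop): 44, 45, 35.7653, 43.1472 ms; sum = 167.913 ms.
End-to-end = 167.9 ms.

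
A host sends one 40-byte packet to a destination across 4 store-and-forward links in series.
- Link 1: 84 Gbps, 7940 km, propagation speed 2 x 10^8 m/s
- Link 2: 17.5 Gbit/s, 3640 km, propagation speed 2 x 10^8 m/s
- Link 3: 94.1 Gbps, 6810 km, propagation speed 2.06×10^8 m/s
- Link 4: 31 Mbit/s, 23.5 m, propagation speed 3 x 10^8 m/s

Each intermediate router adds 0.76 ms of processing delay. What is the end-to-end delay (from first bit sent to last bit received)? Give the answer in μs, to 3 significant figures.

L = 40 × 8 = 320 bits.
Transmission delays (L/R per hop): 0.00380952, 0.0182857, 0.00340064, 10.3226 μs; sum = 10.3481 μs.
Propagation delays (d/s per hop): 39700, 18200, 33058.3, 0.0783333 μs; sum = 90958.3 μs.
Processing at 3 router(s): 3 × 0.76 ms = 2280 μs.
End-to-end = 93200 μs.

93200 μs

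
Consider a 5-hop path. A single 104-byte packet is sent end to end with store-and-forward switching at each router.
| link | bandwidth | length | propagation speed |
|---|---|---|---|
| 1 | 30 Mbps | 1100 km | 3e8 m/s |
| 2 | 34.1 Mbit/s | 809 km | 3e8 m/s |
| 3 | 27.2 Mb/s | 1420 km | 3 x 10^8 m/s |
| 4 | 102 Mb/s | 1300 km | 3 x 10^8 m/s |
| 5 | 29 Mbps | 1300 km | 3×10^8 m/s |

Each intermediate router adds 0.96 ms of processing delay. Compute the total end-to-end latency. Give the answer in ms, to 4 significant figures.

L = 104 × 8 = 832 bits.
Transmission delays (L/R per hop): 0.0277333, 0.0243988, 0.0305882, 0.00815686, 0.0286897 ms; sum = 0.119567 ms.
Propagation delays (d/s per hop): 3.66667, 2.69667, 4.73333, 4.33333, 4.33333 ms; sum = 19.7633 ms.
Processing at 4 router(s): 4 × 0.96 ms = 3.84 ms.
End-to-end = 23.72 ms.

23.72 ms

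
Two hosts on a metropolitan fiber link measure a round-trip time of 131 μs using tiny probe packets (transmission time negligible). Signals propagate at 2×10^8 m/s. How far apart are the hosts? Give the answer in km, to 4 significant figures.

One-way propagation = RTT/2 = 65.5 μs.
d = s × t = 200000000 × 6.55e-05 = 13.10 km.

13.10 km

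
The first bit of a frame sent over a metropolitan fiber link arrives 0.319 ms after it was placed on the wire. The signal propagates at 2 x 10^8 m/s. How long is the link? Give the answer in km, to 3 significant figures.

63.8 km

d = s × t_prop = 200000000 × 0.000319 = 63.8 km.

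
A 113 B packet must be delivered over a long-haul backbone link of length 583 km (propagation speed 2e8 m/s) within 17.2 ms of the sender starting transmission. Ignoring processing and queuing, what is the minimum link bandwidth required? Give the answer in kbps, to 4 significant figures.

L = 904 bits.
Propagation delay = 583000 / 200000000 = 2.915 ms.
Transmission budget = 17.2 − 2.915 = 14.285 ms.
R ≥ L / t_tx = 904 bits / 0.014285 s = 63.28 kbps.

63.28 kbps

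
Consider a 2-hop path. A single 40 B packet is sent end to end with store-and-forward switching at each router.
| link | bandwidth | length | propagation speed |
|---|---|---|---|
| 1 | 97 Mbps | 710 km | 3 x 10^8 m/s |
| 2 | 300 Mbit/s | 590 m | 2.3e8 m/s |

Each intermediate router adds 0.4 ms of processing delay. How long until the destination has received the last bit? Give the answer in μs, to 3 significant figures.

L = 40 × 8 = 320 bits.
Transmission delays (L/R per hop): 3.29897, 1.06667 μs; sum = 4.36564 μs.
Propagation delays (d/s per hop): 2366.67, 2.56522 μs; sum = 2369.23 μs.
Processing at 1 router(s): 1 × 0.4 ms = 400 μs.
End-to-end = 2770 μs.

2770 μs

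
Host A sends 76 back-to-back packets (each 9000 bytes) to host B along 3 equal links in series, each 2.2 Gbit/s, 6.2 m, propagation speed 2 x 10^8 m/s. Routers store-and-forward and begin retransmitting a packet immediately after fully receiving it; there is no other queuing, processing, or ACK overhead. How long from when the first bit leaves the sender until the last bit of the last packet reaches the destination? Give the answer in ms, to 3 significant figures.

Per-hop transmission t_tx = L/R = 72000/2200000000 = 0.0327273 ms.
Per-hop propagation t_prop = 6.2/200000000 = 3.1e-05 ms.
Pipeline fill: first packet needs 3·t_tx to clear all hops; remaining 75 packets each add one t_tx.
Total = (3+76-1)·t_tx + 3·t_prop = 78·0.0327273 + 3·3.1e-05 = 2.55 ms.

2.55 ms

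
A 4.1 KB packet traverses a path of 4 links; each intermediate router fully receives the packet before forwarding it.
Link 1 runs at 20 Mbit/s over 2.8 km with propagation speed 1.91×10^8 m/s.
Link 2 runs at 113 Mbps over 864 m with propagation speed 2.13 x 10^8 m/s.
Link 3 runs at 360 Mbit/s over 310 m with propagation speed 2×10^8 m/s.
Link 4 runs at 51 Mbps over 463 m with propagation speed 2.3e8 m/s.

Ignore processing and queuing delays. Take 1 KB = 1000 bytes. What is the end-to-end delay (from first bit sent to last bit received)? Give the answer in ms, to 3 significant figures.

L = 32800 bits.
Transmission delays (L/R per hop): 1.64, 0.290265, 0.0911111, 0.643137 ms; sum = 2.66451 ms.
Propagation delays (d/s per hop): 0.0146597, 0.00405634, 0.00155, 0.00201304 ms; sum = 0.0222791 ms.
End-to-end = 2.69 ms.

2.69 ms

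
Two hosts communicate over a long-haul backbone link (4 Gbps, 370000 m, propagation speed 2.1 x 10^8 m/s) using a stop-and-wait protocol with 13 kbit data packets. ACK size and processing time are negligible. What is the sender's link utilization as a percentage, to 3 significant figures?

0.0921 %

t_tx = L/R = 13000/4000000000 = 3.25e-06 s.
t_prop = 370000/210000000 = 0.0017619 s; RTT = 0.00352381 s.
Cycle = t_tx + RTT = 0.00352706 s.
Utilization = t_tx / cycle = 3.25e-06/0.00352706 = 0.0921 %.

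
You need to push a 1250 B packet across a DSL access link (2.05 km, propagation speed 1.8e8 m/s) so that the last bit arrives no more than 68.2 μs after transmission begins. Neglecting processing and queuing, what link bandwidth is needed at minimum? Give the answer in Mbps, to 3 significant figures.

176 Mbps

L = 10000 bits.
Propagation delay = 2050 / 180000000 = 11.3889 μs.
Transmission budget = 68.2 − 11.3889 = 56.8111 μs.
R ≥ L / t_tx = 10000 bits / 5.68111e-05 s = 176 Mbps.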